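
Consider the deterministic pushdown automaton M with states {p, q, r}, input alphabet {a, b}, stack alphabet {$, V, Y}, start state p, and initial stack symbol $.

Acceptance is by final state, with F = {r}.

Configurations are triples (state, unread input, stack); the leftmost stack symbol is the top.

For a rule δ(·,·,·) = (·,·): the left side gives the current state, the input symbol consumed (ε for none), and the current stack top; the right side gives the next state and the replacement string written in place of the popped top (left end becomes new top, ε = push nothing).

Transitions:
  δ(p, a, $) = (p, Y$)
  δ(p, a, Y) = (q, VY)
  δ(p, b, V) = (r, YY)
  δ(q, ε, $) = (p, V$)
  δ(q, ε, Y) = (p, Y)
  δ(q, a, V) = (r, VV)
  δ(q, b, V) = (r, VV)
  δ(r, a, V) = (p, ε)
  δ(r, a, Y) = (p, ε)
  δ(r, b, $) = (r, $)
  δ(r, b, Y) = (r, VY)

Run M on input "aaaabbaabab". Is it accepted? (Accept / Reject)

Accept

(p, aaaabbaabab, $)
  read a, top $: go to p, push Y$ → (p, aaabbaabab, Y$)
  read a, top Y: go to q, push VY → (q, aabbaabab, VY$)
  read a, top V: go to r, push VV → (r, abbaabab, VVY$)
  read a, top V: go to p, push ε → (p, bbaabab, VY$)
  read b, top V: go to r, push YY → (r, baabab, YYY$)
  read b, top Y: go to r, push VY → (r, aabab, VYYY$)
  read a, top V: go to p, push ε → (p, abab, YYY$)
  read a, top Y: go to q, push VY → (q, bab, VYYY$)
  read b, top V: go to r, push VV → (r, ab, VVYYY$)
  read a, top V: go to p, push ε → (p, b, VYYY$)
  read b, top V: go to r, push YY → (r, ε, YYYYY$)
All input consumed; state r ∈ F.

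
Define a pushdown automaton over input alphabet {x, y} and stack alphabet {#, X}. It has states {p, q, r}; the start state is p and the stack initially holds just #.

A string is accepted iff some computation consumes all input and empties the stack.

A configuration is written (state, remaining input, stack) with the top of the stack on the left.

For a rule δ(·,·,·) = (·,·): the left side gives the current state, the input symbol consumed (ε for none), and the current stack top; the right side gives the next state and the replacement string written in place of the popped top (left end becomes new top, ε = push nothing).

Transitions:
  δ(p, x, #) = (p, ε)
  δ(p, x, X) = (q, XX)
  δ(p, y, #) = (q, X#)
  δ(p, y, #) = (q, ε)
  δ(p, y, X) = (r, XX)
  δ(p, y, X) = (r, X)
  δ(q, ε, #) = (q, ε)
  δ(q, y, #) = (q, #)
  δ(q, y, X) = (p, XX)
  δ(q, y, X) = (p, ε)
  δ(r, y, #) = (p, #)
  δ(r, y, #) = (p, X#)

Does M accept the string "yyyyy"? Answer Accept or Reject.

One accepting computation: (p, yyyyy, #) ⊢ (q, yyyy, X#) ⊢ (p, yyy, #) ⊢ (q, yy, X#) ⊢ (p, y, #) ⊢ (q, ε, ε)
All input consumed and the stack is empty.

Accept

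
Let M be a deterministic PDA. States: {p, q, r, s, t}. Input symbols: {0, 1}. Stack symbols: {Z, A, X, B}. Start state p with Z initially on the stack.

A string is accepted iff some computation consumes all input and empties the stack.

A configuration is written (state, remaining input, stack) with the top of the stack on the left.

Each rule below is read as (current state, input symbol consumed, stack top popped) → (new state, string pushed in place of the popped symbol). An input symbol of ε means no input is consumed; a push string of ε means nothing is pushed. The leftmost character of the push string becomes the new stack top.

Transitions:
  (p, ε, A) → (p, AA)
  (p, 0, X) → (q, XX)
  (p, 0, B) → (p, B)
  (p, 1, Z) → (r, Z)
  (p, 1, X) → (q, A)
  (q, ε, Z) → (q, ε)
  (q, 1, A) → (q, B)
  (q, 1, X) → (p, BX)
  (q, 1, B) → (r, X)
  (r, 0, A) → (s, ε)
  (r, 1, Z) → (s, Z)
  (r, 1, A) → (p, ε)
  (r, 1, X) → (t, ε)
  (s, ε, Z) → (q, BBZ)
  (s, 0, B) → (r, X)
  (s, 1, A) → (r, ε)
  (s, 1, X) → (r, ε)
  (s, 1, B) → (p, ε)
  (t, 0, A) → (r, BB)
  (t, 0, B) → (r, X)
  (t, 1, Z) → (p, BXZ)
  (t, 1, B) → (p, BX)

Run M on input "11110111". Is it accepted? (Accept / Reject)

Reject

(p, 11110111, Z) ⊢ (r, 1110111, Z) ⊢ (s, 110111, Z) ⊢ (q, 110111, BBZ) ⊢ (r, 10111, XBZ) ⊢ (t, 0111, BZ) ⊢ (r, 111, XZ) ⊢ (t, 11, Z) ⊢ (p, 1, BXZ)
No transition applies at (p, 1, BXZ); input not fully consumed.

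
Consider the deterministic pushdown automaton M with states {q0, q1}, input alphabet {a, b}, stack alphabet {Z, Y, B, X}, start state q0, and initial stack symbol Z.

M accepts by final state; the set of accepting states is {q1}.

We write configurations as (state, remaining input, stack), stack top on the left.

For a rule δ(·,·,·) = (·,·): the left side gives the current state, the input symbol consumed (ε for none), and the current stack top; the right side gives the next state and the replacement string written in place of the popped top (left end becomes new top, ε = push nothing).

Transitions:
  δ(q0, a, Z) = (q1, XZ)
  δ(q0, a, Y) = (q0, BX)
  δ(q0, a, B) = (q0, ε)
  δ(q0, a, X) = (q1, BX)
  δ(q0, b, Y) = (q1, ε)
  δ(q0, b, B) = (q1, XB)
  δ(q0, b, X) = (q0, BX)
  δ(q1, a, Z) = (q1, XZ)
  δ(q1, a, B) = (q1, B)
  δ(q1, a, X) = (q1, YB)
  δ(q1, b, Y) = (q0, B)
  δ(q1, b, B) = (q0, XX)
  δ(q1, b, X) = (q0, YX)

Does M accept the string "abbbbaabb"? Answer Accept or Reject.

Reject

(q0, abbbbaabb, Z) ⊢ (q1, bbbbaabb, XZ) ⊢ (q0, bbbaabb, YXZ) ⊢ (q1, bbaabb, XZ) ⊢ (q0, baabb, YXZ) ⊢ (q1, aabb, XZ) ⊢ (q1, abb, YBZ)
No transition applies at (q1, abb, YBZ); input not fully consumed.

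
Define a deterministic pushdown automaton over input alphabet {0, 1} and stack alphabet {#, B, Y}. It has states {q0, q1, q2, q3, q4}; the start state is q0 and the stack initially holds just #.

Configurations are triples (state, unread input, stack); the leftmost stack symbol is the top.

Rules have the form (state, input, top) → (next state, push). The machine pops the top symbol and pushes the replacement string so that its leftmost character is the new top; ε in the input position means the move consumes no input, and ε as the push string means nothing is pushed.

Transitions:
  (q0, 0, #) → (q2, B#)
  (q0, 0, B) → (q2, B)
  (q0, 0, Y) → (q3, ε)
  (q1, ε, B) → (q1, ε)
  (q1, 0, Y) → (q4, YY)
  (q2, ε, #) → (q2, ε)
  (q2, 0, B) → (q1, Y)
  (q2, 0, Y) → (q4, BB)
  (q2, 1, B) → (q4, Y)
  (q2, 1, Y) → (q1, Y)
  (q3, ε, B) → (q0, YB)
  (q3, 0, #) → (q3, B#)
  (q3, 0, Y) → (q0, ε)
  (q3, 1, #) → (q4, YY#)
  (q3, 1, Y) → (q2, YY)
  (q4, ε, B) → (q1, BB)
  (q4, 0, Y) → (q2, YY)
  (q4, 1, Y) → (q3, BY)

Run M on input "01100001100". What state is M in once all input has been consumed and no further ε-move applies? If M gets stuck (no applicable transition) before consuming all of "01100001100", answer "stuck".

stuck

(q0, 01100001100, #) ⊢ (q2, 1100001100, B#) ⊢ (q4, 100001100, Y#) ⊢ (q3, 00001100, BY#) ⊢ (q0, 00001100, YBY#) ⊢ (q3, 0001100, BY#) ⊢ (q0, 0001100, YBY#) ⊢ (q3, 001100, BY#) ⊢ (q0, 001100, YBY#) ⊢ (q3, 01100, BY#) ⊢ (q0, 01100, YBY#) ⊢ (q3, 1100, BY#) ⊢ (q0, 1100, YBY#)
No transition for (q0, 1, top Y); M blocks with input 1100 remaining.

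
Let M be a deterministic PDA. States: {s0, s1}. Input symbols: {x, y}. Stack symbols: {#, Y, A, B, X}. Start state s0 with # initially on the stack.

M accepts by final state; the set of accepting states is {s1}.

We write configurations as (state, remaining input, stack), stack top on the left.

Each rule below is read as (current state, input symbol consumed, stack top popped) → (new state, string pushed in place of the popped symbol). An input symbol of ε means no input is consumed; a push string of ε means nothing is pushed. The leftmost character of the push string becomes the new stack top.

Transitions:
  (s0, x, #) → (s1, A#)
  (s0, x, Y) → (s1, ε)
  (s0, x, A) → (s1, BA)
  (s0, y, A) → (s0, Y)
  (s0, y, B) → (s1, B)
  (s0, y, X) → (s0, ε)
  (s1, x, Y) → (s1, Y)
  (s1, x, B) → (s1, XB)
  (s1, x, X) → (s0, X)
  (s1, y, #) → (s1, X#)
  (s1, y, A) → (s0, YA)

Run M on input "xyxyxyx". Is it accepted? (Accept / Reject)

Accept

(s0, xyxyxyx, #) ⊢ (s1, yxyxyx, A#) ⊢ (s0, xyxyx, YA#) ⊢ (s1, yxyx, A#) ⊢ (s0, xyx, YA#) ⊢ (s1, yx, A#) ⊢ (s0, x, YA#) ⊢ (s1, ε, A#)
All input consumed; state s1 ∈ F.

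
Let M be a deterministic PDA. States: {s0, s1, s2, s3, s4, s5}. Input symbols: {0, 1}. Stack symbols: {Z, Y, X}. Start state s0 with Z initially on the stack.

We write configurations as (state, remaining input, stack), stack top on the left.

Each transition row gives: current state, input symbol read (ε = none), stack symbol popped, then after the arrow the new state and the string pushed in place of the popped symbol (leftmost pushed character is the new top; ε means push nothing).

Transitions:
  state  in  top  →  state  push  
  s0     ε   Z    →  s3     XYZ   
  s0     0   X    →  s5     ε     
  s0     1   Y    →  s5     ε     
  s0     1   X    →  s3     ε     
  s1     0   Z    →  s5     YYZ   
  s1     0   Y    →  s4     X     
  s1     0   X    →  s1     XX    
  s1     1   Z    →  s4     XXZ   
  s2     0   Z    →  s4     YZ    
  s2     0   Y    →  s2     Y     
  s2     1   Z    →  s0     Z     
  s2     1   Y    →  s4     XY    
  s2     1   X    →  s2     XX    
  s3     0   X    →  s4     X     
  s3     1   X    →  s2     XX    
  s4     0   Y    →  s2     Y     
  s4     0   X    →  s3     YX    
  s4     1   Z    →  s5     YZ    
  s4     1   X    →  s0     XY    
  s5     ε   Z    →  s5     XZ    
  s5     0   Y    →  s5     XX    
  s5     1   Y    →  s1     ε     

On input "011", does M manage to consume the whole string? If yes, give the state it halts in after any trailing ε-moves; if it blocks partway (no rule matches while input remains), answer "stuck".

(s0, 011, Z)
  ε-move, top Z: go to s3, push XYZ → (s3, 011, XYZ)
  read 0, top X: go to s4, push X → (s4, 11, XYZ)
  read 1, top X: go to s0, push XY → (s0, 1, XYYZ)
  read 1, top X: go to s3, push ε → (s3, ε, YYZ)
All input consumed; M is in state s3.

s3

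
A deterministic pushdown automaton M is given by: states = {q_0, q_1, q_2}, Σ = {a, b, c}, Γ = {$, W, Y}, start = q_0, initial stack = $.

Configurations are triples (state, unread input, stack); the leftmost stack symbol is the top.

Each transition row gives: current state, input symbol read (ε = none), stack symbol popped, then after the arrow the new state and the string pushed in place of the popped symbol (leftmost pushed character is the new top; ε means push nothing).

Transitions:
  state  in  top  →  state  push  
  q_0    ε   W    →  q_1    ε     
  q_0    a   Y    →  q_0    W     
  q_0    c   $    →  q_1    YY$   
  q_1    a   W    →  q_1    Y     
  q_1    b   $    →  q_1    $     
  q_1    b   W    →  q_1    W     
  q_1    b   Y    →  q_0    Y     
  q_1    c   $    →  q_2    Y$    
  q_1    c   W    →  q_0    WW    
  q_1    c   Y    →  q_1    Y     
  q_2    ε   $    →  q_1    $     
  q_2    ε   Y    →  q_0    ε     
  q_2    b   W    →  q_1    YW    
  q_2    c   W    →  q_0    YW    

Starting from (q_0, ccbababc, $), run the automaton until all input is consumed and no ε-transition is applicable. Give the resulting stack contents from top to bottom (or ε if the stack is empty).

$

(q_0, ccbababc, $) ⊢ (q_1, cbababc, YY$) ⊢ (q_1, bababc, YY$) ⊢ (q_0, ababc, YY$) ⊢ (q_0, babc, WY$) ⊢ (q_1, babc, Y$) ⊢ (q_0, abc, Y$) ⊢ (q_0, bc, W$) ⊢ (q_1, bc, $) ⊢ (q_1, c, $) ⊢ (q_2, ε, Y$) ⊢ (q_0, ε, $)
All input consumed in state q_0 with stack $.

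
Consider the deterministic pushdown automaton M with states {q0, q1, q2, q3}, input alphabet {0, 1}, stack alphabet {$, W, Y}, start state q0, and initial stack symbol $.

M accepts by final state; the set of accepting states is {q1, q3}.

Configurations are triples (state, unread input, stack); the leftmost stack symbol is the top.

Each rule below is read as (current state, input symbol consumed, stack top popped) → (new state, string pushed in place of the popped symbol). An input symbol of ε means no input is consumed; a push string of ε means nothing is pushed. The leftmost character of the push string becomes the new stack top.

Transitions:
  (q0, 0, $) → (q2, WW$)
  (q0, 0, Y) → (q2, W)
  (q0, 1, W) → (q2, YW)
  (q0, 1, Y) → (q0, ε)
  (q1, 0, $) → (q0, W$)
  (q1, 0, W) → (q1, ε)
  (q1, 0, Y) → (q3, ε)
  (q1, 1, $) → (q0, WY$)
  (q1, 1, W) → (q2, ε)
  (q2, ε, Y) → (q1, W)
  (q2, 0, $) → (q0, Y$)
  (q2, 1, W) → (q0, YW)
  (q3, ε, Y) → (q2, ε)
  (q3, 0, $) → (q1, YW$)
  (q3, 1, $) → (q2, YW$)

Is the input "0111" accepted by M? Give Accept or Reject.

Accept

(q0, 0111, $)
  read 0, top $: go to q2, push WW$ → (q2, 111, WW$)
  read 1, top W: go to q0, push YW → (q0, 11, YWW$)
  read 1, top Y: go to q0, push ε → (q0, 1, WW$)
  read 1, top W: go to q2, push YW → (q2, ε, YWW$)
  ε-move, top Y: go to q1, push W → (q1, ε, WWW$)
All input consumed; state q1 ∈ F.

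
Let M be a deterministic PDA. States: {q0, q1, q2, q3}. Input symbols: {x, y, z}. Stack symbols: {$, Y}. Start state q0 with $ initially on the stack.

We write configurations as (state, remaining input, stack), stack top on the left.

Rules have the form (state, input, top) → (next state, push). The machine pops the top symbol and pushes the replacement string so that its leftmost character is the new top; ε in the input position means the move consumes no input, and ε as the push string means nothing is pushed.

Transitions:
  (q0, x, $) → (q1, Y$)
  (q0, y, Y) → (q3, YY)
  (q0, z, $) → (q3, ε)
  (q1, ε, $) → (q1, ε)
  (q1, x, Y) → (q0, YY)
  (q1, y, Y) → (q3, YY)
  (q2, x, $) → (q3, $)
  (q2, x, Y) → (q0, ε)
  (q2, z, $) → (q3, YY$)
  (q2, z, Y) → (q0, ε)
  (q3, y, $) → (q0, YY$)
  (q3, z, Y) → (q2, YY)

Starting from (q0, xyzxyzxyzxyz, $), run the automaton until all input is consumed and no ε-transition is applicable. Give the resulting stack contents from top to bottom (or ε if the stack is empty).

(q0, xyzxyzxyzxyz, $)
  read x, top $: go to q1, push Y$ → (q1, yzxyzxyzxyz, Y$)
  read y, top Y: go to q3, push YY → (q3, zxyzxyzxyz, YY$)
  read z, top Y: go to q2, push YY → (q2, xyzxyzxyz, YYY$)
  read x, top Y: go to q0, push ε → (q0, yzxyzxyz, YY$)
  read y, top Y: go to q3, push YY → (q3, zxyzxyz, YYY$)
  read z, top Y: go to q2, push YY → (q2, xyzxyz, YYYY$)
  read x, top Y: go to q0, push ε → (q0, yzxyz, YYY$)
  read y, top Y: go to q3, push YY → (q3, zxyz, YYYY$)
  read z, top Y: go to q2, push YY → (q2, xyz, YYYYY$)
  read x, top Y: go to q0, push ε → (q0, yz, YYYY$)
  read y, top Y: go to q3, push YY → (q3, z, YYYYY$)
  read z, top Y: go to q2, push YY → (q2, ε, YYYYYY$)
All input consumed in state q2 with stack YYYYYY$.

YYYYYY$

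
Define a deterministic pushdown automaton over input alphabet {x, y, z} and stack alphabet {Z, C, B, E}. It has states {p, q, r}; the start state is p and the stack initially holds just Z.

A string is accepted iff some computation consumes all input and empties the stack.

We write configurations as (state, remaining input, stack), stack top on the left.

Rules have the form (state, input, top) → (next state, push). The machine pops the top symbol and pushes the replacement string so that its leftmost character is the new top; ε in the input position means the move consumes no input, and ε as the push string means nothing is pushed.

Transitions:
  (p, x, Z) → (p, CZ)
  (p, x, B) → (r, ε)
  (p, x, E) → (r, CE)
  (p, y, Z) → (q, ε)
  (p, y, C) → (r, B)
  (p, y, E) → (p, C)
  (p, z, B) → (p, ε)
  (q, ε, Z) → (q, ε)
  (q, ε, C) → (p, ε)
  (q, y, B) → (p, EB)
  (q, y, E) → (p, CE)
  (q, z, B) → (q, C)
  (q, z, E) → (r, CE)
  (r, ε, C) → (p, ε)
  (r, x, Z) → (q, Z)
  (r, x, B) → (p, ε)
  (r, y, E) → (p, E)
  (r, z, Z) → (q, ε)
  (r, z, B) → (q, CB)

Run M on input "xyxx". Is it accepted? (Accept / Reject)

(p, xyxx, Z)
  read x, top Z: go to p, push CZ → (p, yxx, CZ)
  read y, top C: go to r, push B → (r, xx, BZ)
  read x, top B: go to p, push ε → (p, x, Z)
  read x, top Z: go to p, push CZ → (p, ε, CZ)
All input consumed; stack is CZ, not empty, and no further ε-move applies.

Reject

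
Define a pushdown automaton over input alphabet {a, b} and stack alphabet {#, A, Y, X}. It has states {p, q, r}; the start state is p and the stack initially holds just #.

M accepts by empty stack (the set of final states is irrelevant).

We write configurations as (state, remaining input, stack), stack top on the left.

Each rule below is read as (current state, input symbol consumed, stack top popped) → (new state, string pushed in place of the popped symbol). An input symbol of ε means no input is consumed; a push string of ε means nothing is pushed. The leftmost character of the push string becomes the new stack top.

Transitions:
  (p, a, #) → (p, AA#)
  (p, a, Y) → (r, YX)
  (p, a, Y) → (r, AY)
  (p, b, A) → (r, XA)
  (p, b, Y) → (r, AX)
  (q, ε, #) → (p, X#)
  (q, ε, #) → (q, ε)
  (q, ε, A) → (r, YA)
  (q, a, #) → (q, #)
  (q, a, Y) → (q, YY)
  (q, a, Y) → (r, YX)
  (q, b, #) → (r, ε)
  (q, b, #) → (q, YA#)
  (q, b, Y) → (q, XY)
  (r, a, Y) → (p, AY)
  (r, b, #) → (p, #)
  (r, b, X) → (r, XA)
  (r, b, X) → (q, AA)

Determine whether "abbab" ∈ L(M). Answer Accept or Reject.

No computation consumes all input and empties the stack.

Reject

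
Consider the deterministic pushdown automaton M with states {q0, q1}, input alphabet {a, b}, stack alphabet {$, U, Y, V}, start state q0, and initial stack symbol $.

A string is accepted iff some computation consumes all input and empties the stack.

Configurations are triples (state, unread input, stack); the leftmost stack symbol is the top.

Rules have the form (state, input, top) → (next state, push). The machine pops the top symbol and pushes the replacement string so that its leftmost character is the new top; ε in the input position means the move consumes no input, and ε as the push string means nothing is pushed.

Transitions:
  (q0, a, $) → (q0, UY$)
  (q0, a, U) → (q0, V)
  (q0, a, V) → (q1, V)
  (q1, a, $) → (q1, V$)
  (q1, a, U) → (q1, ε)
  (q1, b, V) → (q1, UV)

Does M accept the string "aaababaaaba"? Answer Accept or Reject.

Reject

(q0, aaababaaaba, $)
  read a, top $: go to q0, push UY$ → (q0, aababaaaba, UY$)
  read a, top U: go to q0, push V → (q0, ababaaaba, VY$)
  read a, top V: go to q1, push V → (q1, babaaaba, VY$)
  read b, top V: go to q1, push UV → (q1, abaaaba, UVY$)
  read a, top U: go to q1, push ε → (q1, baaaba, VY$)
  read b, top V: go to q1, push UV → (q1, aaaba, UVY$)
  read a, top U: go to q1, push ε → (q1, aaba, VY$)
No transition applies at (q1, aaba, VY$); input not fully consumed.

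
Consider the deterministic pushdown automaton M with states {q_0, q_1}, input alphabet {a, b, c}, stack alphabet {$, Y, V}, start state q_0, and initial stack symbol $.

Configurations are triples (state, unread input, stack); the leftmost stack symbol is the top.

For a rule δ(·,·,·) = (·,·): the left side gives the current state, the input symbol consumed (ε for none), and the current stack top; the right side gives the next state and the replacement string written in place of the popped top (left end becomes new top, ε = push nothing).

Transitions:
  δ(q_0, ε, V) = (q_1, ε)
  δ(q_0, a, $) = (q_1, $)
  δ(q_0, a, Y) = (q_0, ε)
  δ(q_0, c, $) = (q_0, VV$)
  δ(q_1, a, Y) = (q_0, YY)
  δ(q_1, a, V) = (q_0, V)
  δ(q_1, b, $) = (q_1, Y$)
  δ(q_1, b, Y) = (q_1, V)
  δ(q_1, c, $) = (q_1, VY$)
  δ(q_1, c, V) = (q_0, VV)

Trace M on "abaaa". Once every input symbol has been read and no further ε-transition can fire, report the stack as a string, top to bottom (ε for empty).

(q_0, abaaa, $)
  read a, top $: go to q_1, push $ → (q_1, baaa, $)
  read b, top $: go to q_1, push Y$ → (q_1, aaa, Y$)
  read a, top Y: go to q_0, push YY → (q_0, aa, YY$)
  read a, top Y: go to q_0, push ε → (q_0, a, Y$)
  read a, top Y: go to q_0, push ε → (q_0, ε, $)
All input consumed in state q_0 with stack $.

$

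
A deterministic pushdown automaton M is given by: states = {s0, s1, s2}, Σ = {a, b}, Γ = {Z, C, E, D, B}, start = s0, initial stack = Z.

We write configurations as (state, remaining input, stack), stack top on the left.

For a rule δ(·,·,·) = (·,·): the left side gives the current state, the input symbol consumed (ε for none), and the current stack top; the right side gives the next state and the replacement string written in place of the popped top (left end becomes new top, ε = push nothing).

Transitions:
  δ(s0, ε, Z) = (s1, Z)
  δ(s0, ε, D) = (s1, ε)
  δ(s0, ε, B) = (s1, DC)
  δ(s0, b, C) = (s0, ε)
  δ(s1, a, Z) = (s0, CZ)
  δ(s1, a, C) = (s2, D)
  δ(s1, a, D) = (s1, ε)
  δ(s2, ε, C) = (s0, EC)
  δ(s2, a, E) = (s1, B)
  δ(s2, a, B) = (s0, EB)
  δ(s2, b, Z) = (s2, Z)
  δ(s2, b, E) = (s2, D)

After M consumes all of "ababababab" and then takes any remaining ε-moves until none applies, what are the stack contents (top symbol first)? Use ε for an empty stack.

(s0, ababababab, Z)
  ε-move, top Z: go to s1, push Z → (s1, ababababab, Z)
  read a, top Z: go to s0, push CZ → (s0, babababab, CZ)
  read b, top C: go to s0, push ε → (s0, abababab, Z)
  ε-move, top Z: go to s1, push Z → (s1, abababab, Z)
  read a, top Z: go to s0, push CZ → (s0, bababab, CZ)
  read b, top C: go to s0, push ε → (s0, ababab, Z)
  ε-move, top Z: go to s1, push Z → (s1, ababab, Z)
  read a, top Z: go to s0, push CZ → (s0, babab, CZ)
  read b, top C: go to s0, push ε → (s0, abab, Z)
  ε-move, top Z: go to s1, push Z → (s1, abab, Z)
  read a, top Z: go to s0, push CZ → (s0, bab, CZ)
  read b, top C: go to s0, push ε → (s0, ab, Z)
  ε-move, top Z: go to s1, push Z → (s1, ab, Z)
  read a, top Z: go to s0, push CZ → (s0, b, CZ)
  read b, top C: go to s0, push ε → (s0, ε, Z)
  ε-move, top Z: go to s1, push Z → (s1, ε, Z)
All input consumed in state s1 with stack Z.

Z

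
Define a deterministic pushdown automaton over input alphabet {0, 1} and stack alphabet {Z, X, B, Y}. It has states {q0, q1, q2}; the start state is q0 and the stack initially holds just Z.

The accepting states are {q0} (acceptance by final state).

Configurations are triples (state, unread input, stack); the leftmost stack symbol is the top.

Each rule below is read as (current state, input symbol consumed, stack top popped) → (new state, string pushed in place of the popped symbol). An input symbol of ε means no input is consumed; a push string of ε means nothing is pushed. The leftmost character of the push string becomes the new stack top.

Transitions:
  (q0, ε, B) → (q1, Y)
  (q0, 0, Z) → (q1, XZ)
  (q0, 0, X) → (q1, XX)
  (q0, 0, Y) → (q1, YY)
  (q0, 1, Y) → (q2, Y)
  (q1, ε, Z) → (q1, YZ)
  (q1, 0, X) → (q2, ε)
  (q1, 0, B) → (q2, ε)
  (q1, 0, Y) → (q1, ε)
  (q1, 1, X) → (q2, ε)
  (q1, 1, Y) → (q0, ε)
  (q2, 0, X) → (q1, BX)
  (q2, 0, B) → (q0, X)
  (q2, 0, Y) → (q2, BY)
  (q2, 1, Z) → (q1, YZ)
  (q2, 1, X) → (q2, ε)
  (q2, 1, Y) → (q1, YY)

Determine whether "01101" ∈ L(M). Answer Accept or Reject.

Accept

(q0, 01101, Z)
  read 0, top Z: go to q1, push XZ → (q1, 1101, XZ)
  read 1, top X: go to q2, push ε → (q2, 101, Z)
  read 1, top Z: go to q1, push YZ → (q1, 01, YZ)
  read 0, top Y: go to q1, push ε → (q1, 1, Z)
  ε-move, top Z: go to q1, push YZ → (q1, 1, YZ)
  read 1, top Y: go to q0, push ε → (q0, ε, Z)
All input consumed; state q0 ∈ F.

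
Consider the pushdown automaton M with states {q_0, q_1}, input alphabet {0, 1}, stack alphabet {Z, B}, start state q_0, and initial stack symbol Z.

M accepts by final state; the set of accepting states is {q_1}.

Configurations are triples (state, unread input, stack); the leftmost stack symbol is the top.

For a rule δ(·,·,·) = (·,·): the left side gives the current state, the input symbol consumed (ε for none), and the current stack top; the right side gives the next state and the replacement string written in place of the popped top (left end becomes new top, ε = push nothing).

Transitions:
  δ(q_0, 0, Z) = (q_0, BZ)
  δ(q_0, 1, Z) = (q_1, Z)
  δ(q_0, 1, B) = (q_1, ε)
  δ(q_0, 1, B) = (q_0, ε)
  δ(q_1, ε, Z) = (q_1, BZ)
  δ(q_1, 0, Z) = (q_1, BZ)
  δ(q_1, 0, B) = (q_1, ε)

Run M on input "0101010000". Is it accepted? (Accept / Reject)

Accept

One accepting computation: (q_0, 0101010000, Z) ⊢ (q_0, 101010000, BZ) ⊢ (q_0, 01010000, Z) ⊢ (q_0, 1010000, BZ) ⊢ (q_0, 010000, Z) ⊢ (q_0, 10000, BZ) ⊢ (q_1, 0000, Z) ⊢ (q_1, 000, BZ) ⊢ (q_1, 00, Z) ⊢ (q_1, 0, BZ) ⊢ (q_1, ε, Z)
All input consumed and state q_1 ∈ F.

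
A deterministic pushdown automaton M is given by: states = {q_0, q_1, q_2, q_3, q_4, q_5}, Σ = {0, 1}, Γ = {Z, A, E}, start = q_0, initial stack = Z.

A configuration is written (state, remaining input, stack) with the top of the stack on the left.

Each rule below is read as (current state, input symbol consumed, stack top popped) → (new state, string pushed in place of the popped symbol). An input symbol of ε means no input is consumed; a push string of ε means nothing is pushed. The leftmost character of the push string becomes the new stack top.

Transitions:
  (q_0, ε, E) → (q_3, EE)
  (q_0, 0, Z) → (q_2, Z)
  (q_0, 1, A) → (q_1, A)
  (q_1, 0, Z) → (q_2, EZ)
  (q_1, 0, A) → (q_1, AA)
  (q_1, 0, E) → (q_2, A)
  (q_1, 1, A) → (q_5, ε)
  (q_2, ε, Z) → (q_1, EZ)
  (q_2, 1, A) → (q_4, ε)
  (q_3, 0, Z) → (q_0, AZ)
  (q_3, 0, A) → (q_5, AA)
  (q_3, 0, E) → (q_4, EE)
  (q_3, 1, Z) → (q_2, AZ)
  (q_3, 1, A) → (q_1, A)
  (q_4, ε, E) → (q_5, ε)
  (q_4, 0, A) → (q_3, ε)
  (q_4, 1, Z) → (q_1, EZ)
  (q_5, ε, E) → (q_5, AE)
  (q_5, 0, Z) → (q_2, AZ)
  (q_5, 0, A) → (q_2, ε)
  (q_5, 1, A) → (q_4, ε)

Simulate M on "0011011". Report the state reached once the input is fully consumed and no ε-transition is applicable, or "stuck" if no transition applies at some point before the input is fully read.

(q_0, 0011011, Z)
  read 0, top Z: go to q_2, push Z → (q_2, 011011, Z)
  ε-move, top Z: go to q_1, push EZ → (q_1, 011011, EZ)
  read 0, top E: go to q_2, push A → (q_2, 11011, AZ)
  read 1, top A: go to q_4, push ε → (q_4, 1011, Z)
  read 1, top Z: go to q_1, push EZ → (q_1, 011, EZ)
  read 0, top E: go to q_2, push A → (q_2, 11, AZ)
  read 1, top A: go to q_4, push ε → (q_4, 1, Z)
  read 1, top Z: go to q_1, push EZ → (q_1, ε, EZ)
All input consumed; M is in state q_1.

q_1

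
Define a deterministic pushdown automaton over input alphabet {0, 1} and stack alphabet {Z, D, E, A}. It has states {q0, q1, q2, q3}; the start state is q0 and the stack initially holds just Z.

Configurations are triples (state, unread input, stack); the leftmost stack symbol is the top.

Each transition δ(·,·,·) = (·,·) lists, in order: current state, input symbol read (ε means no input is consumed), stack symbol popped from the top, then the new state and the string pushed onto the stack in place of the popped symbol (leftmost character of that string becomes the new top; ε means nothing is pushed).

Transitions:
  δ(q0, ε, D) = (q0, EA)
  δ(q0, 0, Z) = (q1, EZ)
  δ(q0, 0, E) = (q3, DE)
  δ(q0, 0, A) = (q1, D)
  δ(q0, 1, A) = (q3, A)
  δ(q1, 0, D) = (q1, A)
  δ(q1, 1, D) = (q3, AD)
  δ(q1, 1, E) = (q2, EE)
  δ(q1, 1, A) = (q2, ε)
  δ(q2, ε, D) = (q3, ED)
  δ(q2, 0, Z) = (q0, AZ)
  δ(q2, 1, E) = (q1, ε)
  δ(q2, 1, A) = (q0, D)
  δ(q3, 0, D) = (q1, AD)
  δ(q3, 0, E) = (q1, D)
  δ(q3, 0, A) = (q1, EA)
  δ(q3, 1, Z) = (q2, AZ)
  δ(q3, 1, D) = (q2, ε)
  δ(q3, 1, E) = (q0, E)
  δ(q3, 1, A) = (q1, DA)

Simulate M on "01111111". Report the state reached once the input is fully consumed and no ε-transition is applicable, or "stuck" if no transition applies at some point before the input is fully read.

(q0, 01111111, Z)
  read 0, top Z: go to q1, push EZ → (q1, 1111111, EZ)
  read 1, top E: go to q2, push EE → (q2, 111111, EEZ)
  read 1, top E: go to q1, push ε → (q1, 11111, EZ)
  read 1, top E: go to q2, push EE → (q2, 1111, EEZ)
  read 1, top E: go to q1, push ε → (q1, 111, EZ)
  read 1, top E: go to q2, push EE → (q2, 11, EEZ)
  read 1, top E: go to q1, push ε → (q1, 1, EZ)
  read 1, top E: go to q2, push EE → (q2, ε, EEZ)
All input consumed; M is in state q2.

q2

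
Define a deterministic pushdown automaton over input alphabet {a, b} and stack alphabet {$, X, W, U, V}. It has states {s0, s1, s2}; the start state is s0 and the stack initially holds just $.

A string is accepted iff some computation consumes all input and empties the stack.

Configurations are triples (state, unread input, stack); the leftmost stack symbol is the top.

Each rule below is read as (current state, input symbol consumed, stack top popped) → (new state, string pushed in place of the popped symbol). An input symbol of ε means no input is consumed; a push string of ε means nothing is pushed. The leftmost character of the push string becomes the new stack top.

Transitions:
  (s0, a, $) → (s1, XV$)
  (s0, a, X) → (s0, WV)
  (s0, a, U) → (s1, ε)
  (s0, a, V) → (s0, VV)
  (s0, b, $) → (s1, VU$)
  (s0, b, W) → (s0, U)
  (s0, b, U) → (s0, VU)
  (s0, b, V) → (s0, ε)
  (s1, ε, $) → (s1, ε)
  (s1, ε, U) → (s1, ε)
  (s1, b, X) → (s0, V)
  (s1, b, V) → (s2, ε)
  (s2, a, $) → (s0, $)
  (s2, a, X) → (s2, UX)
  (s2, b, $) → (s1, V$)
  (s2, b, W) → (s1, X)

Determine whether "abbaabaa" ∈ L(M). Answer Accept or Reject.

(s0, abbaabaa, $)
  read a, top $: go to s1, push XV$ → (s1, bbaabaa, XV$)
  read b, top X: go to s0, push V → (s0, baabaa, VV$)
  read b, top V: go to s0, push ε → (s0, aabaa, V$)
  read a, top V: go to s0, push VV → (s0, abaa, VV$)
  read a, top V: go to s0, push VV → (s0, baa, VVV$)
  read b, top V: go to s0, push ε → (s0, aa, VV$)
  read a, top V: go to s0, push VV → (s0, a, VVV$)
  read a, top V: go to s0, push VV → (s0, ε, VVVV$)
All input consumed; stack is VVVV$, not empty, and no further ε-move applies.

Reject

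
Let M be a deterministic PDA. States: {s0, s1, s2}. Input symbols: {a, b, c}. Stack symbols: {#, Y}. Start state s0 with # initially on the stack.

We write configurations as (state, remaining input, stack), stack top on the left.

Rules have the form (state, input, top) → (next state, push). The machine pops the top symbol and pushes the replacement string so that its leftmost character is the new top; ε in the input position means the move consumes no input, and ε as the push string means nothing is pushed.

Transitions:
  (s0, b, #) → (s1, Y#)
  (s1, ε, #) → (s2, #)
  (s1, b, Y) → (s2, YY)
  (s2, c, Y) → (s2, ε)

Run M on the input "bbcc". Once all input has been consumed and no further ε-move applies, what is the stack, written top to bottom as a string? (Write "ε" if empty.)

#

(s0, bbcc, #)
  read b, top #: go to s1, push Y# → (s1, bcc, Y#)
  read b, top Y: go to s2, push YY → (s2, cc, YY#)
  read c, top Y: go to s2, push ε → (s2, c, Y#)
  read c, top Y: go to s2, push ε → (s2, ε, #)
All input consumed in state s2 with stack #.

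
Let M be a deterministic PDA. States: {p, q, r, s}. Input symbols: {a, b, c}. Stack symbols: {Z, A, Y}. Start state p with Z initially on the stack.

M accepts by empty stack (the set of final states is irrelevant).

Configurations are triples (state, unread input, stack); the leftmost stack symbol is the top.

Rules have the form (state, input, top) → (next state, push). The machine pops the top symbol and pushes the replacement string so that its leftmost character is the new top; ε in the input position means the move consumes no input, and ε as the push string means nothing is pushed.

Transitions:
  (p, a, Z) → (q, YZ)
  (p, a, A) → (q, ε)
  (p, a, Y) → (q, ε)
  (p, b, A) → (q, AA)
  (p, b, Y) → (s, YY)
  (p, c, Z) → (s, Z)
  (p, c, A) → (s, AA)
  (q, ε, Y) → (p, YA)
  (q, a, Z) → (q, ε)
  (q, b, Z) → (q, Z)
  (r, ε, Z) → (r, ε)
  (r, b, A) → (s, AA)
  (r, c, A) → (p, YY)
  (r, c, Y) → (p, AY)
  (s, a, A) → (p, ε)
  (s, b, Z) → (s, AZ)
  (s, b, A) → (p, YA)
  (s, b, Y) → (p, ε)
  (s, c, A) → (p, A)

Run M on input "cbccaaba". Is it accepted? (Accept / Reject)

Accept

(p, cbccaaba, Z)
  read c, top Z: go to s, push Z → (s, bccaaba, Z)
  read b, top Z: go to s, push AZ → (s, ccaaba, AZ)
  read c, top A: go to p, push A → (p, caaba, AZ)
  read c, top A: go to s, push AA → (s, aaba, AAZ)
  read a, top A: go to p, push ε → (p, aba, AZ)
  read a, top A: go to q, push ε → (q, ba, Z)
  read b, top Z: go to q, push Z → (q, a, Z)
  read a, top Z: go to q, push ε → (q, ε, ε)
All input consumed and the stack is empty.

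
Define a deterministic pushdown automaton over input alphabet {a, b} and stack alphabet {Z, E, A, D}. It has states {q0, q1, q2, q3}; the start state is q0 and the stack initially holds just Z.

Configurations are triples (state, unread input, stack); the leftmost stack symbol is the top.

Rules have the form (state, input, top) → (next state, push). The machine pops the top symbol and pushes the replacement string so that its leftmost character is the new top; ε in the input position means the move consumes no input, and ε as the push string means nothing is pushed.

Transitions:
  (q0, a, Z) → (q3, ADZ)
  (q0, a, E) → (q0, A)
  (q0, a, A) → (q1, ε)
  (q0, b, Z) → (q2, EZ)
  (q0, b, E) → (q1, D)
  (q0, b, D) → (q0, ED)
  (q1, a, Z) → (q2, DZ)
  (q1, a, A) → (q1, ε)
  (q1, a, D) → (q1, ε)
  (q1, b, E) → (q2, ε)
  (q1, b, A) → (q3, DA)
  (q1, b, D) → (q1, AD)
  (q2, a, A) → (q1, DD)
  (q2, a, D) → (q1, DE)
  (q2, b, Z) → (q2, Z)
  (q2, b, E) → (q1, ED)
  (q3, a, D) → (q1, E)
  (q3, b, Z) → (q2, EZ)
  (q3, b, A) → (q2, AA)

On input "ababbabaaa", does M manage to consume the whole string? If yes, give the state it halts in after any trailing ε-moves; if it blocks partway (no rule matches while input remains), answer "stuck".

(q0, ababbabaaa, Z)
  read a, top Z: go to q3, push ADZ → (q3, babbabaaa, ADZ)
  read b, top A: go to q2, push AA → (q2, abbabaaa, AADZ)
  read a, top A: go to q1, push DD → (q1, bbabaaa, DDADZ)
  read b, top D: go to q1, push AD → (q1, babaaa, ADDADZ)
  read b, top A: go to q3, push DA → (q3, abaaa, DADDADZ)
  read a, top D: go to q1, push E → (q1, baaa, EADDADZ)
  read b, top E: go to q2, push ε → (q2, aaa, ADDADZ)
  read a, top A: go to q1, push DD → (q1, aa, DDDDADZ)
  read a, top D: go to q1, push ε → (q1, a, DDDADZ)
  read a, top D: go to q1, push ε → (q1, ε, DDADZ)
All input consumed; M is in state q1.

q1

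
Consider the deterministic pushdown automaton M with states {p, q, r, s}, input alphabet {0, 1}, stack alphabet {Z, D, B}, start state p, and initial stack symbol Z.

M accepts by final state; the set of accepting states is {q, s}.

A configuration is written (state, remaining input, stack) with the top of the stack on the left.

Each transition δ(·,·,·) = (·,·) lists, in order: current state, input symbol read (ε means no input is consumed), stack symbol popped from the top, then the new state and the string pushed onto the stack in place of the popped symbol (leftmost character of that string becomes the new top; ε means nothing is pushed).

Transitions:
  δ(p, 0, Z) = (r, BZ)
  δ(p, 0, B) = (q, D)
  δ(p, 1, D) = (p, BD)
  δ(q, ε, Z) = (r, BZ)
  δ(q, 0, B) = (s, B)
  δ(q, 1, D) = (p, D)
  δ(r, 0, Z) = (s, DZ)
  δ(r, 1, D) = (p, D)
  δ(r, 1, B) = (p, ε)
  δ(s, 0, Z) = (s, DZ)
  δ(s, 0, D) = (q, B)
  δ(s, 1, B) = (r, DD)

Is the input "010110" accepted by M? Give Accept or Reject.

(p, 010110, Z) ⊢ (r, 10110, BZ) ⊢ (p, 0110, Z) ⊢ (r, 110, BZ) ⊢ (p, 10, Z)
No transition applies at (p, 10, Z); input not fully consumed.

Reject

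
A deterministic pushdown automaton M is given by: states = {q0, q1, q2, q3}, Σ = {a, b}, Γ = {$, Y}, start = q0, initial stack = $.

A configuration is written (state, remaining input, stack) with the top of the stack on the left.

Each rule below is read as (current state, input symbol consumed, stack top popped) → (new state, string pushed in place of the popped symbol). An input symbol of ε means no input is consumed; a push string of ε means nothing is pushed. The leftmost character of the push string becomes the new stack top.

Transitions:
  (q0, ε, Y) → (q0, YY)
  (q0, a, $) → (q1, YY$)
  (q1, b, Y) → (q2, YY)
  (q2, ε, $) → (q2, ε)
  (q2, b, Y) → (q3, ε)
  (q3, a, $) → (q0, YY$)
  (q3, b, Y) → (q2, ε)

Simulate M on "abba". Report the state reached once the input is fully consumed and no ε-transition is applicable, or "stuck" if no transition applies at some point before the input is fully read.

stuck

(q0, abba, $) ⊢ (q1, bba, YY$) ⊢ (q2, ba, YYY$) ⊢ (q3, a, YY$)
No transition for (q3, a, top Y); M blocks with input a remaining.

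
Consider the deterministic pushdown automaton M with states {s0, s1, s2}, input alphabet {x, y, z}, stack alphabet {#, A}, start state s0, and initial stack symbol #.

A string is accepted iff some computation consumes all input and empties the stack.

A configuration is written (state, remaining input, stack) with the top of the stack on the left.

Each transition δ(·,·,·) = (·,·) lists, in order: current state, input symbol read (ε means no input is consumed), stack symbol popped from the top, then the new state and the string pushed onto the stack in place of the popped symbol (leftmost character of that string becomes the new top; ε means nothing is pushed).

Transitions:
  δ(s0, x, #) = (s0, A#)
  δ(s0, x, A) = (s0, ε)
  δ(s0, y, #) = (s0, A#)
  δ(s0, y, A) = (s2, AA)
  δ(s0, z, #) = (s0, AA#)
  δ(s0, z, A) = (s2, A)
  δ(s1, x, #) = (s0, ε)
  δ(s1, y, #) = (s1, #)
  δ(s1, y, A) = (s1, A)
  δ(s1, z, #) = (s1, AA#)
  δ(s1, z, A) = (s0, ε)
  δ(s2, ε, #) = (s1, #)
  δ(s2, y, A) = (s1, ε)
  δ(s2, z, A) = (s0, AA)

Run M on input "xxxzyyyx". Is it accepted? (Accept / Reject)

Accept

(s0, xxxzyyyx, #)
  read x, top #: go to s0, push A# → (s0, xxzyyyx, A#)
  read x, top A: go to s0, push ε → (s0, xzyyyx, #)
  read x, top #: go to s0, push A# → (s0, zyyyx, A#)
  read z, top A: go to s2, push A → (s2, yyyx, A#)
  read y, top A: go to s1, push ε → (s1, yyx, #)
  read y, top #: go to s1, push # → (s1, yx, #)
  read y, top #: go to s1, push # → (s1, x, #)
  read x, top #: go to s0, push ε → (s0, ε, ε)
All input consumed and the stack is empty.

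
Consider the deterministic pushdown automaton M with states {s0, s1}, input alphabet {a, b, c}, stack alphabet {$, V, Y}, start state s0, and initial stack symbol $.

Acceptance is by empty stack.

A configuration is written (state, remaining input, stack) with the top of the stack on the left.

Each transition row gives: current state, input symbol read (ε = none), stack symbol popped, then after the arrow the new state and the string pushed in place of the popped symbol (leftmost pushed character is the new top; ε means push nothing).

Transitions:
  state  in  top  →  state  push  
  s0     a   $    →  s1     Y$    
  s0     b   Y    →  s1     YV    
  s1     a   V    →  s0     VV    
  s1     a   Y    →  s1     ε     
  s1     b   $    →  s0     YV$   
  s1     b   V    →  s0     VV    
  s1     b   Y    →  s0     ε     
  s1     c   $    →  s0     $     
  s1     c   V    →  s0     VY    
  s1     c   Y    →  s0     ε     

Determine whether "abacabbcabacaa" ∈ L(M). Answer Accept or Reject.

(s0, abacabbcabacaa, $)
  read a, top $: go to s1, push Y$ → (s1, bacabbcabacaa, Y$)
  read b, top Y: go to s0, push ε → (s0, acabbcabacaa, $)
  read a, top $: go to s1, push Y$ → (s1, cabbcabacaa, Y$)
  read c, top Y: go to s0, push ε → (s0, abbcabacaa, $)
  read a, top $: go to s1, push Y$ → (s1, bbcabacaa, Y$)
  read b, top Y: go to s0, push ε → (s0, bcabacaa, $)
No transition applies at (s0, bcabacaa, $); input not fully consumed.

Reject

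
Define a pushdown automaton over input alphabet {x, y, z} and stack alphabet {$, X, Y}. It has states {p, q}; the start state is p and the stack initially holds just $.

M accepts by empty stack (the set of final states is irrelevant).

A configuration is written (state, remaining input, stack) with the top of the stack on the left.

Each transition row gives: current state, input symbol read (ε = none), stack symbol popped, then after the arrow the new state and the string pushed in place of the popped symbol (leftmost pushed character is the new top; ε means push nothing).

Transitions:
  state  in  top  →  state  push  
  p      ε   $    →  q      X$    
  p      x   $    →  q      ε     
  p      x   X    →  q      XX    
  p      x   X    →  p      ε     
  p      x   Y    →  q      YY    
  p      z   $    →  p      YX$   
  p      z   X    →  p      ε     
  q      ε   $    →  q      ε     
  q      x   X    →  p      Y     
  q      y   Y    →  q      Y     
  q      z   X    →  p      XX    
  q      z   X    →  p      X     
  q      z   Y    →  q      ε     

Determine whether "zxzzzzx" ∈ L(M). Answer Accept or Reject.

One accepting computation: (p, zxzzzzx, $) ⊢ (p, xzzzzx, YX$) ⊢ (q, zzzzx, YYX$) ⊢ (q, zzzx, YX$) ⊢ (q, zzx, X$) ⊢ (p, zx, X$) ⊢ (p, x, $) ⊢ (q, ε, ε)
All input consumed and the stack is empty.

Accept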